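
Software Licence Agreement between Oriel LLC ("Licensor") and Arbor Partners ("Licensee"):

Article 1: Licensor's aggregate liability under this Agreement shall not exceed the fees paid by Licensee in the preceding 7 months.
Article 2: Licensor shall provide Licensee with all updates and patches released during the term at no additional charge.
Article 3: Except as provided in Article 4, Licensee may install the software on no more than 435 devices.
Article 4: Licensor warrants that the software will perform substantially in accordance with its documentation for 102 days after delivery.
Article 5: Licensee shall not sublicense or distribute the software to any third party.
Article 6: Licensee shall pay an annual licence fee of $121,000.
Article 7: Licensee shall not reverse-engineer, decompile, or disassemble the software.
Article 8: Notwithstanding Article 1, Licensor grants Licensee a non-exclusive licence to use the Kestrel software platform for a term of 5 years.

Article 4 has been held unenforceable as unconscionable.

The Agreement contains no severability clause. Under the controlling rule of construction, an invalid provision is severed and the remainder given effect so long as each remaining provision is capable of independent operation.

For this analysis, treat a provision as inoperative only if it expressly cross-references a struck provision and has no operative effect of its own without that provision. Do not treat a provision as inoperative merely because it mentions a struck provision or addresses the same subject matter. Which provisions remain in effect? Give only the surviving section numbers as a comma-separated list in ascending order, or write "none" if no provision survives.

1, 2, 3, 5, 6, 7, 8

Article 4 is struck. Article 3 mentions Article 4 but its own obligation stands independently of Article 4, so Article 3 is not affected. No other provision's operative terms depend on Article 4. With no severability clause, the stated default rule severs what cannot stand and enforces each remaining provision that can operate on its own. That leaves Article 1, Article 2, Article 3, Article 5, Article 6, Article 7, and Article 8 in effect.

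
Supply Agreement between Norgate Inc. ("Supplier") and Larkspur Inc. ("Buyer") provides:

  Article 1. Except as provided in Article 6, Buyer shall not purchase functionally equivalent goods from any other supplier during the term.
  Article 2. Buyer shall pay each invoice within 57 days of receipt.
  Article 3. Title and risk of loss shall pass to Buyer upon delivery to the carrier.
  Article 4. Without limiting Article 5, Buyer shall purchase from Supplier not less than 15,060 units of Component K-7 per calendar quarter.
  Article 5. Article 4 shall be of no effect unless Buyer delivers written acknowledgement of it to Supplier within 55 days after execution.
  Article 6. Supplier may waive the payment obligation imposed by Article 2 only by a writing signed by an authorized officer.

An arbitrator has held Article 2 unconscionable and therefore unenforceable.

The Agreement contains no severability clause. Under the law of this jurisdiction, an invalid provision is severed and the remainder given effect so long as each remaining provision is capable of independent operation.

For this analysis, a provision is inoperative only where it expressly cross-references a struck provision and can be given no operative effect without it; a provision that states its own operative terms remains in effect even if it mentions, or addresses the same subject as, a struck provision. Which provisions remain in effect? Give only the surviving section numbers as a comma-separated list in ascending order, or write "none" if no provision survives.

Article 2 is struck. Article 6 merely fixes the waiver condition for Article 2; with Article 2 gone it has nothing to operate on and falls away. Although Article 1 refers to Article 6, its operative terms do not depend on Article 6, so it remains in effect. Under the stated default rule, only provisions that cannot operate independently fall away; the rest are enforced. Article 1, Article 3, Article 4, and Article 5 remain in effect.

1, 3, 4, 5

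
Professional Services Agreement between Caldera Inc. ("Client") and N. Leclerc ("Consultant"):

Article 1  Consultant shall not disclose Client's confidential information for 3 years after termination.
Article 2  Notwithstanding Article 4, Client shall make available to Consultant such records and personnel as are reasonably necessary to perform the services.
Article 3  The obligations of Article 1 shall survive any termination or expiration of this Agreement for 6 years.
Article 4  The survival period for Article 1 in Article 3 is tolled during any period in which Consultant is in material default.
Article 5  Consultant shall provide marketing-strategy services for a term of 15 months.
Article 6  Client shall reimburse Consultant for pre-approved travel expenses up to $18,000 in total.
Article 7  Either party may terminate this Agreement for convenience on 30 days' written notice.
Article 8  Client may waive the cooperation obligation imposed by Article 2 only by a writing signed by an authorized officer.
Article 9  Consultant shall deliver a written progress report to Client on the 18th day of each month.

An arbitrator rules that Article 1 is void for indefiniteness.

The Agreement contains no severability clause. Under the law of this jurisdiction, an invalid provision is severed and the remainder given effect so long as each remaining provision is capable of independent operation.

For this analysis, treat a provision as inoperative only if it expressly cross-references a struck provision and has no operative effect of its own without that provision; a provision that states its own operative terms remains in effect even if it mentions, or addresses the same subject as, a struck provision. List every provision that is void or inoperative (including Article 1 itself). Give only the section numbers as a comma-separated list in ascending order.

Article 1 is struck. Article 3 merely fixes the survival period for Article 1; with Article 1 gone it has nothing to operate on and falls away. Article 4 does nothing except set the tolling of the survival period for Article 1 by reference to Article 3; with Article 3 gone it has no independent effect and is inoperative. Article 2 mentions Article 4 but its own obligation stands independently of Article 4, so Article 2 is not affected. With no severability clause, the stated default rule severs what cannot stand and enforces each remaining provision that can operate on its own. That leaves Article 2, Article 5, Article 6, Article 7, Article 8, and Article 9 in effect.

1, 3, 4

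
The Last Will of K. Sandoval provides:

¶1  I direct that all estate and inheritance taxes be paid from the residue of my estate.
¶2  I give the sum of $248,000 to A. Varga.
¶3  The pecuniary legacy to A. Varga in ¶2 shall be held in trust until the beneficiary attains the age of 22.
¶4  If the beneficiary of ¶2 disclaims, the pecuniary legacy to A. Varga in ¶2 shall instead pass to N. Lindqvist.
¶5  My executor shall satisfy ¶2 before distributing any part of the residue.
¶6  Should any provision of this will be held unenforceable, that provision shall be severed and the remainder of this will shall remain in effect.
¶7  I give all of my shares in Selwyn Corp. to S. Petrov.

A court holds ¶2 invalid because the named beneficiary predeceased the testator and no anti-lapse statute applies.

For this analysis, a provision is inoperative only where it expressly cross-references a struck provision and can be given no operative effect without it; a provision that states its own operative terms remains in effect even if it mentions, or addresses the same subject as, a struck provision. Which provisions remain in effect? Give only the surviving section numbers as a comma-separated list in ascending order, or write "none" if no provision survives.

¶2 is struck. ¶3 merely fixes the trust for ¶2; with ¶2 gone it has nothing to operate on and falls away. The only function of ¶4 is the alternative disposition for ¶2, so it cannot stand once ¶2 is removed. The only function of ¶5 is the priority direction for ¶2, so it cannot stand once ¶2 is removed. Under the severability clause in ¶6, the remaining provisions continue in force. That leaves ¶1, ¶6, and ¶7 in effect.

1, 6, 7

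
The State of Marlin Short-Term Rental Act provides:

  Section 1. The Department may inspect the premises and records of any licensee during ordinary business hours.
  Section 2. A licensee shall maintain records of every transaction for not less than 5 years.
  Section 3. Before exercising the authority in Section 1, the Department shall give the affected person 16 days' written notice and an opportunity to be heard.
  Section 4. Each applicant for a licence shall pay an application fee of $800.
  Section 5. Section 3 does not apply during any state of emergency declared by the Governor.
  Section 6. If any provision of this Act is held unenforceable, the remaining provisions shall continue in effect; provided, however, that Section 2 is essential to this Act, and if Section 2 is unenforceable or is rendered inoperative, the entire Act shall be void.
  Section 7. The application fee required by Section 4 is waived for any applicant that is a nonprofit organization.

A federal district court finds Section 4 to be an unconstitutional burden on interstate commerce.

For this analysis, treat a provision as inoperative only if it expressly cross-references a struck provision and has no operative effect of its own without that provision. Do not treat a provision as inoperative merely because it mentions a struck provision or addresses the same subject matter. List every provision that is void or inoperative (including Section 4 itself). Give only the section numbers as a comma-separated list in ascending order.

4, 7

Section 4 is struck. Section 7 has no operative effect of its own apart from Section 4 and is therefore inoperative. Section 6 makes Section 2 an essential term, but Section 2 is unaffected, so the severability proviso in Section 6 preserves the remaining provisions. Section 1, Section 2, Section 3, Section 5, and Section 6 remain in effect.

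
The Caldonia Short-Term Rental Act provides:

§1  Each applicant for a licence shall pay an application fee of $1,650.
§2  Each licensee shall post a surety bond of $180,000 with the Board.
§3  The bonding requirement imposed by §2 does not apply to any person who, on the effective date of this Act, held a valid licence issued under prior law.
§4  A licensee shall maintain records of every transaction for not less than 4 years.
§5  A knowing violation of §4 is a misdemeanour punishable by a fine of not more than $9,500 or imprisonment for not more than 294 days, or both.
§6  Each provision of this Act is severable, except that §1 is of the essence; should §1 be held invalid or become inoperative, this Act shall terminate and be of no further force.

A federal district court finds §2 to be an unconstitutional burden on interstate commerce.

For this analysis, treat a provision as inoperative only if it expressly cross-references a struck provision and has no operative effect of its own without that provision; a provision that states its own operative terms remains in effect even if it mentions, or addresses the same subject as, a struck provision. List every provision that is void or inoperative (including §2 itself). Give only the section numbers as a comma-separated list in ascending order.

§2 is struck. §3 has no operative effect of its own apart from §2 and is therefore inoperative. §6 makes §1 an essential term, but §1 is unaffected, so the severability proviso in §6 preserves the remaining provisions. The provisions still in force are §1, §4, §5, and §6.

2, 3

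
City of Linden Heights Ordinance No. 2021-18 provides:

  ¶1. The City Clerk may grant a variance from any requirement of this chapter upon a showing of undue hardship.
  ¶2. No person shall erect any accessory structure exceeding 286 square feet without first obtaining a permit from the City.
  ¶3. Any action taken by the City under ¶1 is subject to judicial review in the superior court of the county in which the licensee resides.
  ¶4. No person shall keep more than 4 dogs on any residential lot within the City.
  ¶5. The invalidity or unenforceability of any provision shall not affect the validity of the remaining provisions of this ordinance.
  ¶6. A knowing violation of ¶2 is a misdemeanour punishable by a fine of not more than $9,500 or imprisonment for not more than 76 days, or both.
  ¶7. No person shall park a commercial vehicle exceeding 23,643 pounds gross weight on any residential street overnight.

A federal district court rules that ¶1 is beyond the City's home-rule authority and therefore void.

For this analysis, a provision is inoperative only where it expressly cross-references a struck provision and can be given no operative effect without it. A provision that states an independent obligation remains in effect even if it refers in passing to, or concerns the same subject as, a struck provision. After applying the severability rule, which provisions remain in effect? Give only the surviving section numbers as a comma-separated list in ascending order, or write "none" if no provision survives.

2, 4, 5, 6, 7

¶1 is struck. The only function of ¶3 is the judicial-review right for ¶1, so it cannot stand once ¶1 is removed. Under the severability clause in ¶5, the remaining provisions continue in force. ¶2, ¶4, ¶5, ¶6, and ¶7 remain in effect.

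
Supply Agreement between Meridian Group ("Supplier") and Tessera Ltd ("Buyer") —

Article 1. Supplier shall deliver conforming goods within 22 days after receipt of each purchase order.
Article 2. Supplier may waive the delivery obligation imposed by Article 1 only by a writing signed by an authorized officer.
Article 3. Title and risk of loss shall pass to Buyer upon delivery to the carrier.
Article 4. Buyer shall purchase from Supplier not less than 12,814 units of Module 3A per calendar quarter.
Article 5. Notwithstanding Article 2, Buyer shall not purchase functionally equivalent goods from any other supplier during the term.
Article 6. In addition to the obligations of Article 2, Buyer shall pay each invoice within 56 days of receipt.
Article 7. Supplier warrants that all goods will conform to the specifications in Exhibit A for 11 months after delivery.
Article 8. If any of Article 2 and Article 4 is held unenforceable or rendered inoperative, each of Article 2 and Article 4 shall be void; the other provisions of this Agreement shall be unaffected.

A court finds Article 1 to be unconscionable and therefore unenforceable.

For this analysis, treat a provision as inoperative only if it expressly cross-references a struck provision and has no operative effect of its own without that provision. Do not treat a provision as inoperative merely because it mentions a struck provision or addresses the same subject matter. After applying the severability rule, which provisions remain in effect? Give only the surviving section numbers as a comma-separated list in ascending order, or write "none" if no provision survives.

Article 1 is struck. The only function of Article 2 is the waiver condition for Article 1, so it cannot stand once Article 1 is removed. Article 6 mentions Article 2 but its own obligation stands independently of Article 2, so Article 6 is not affected. Article 5 mentions Article 2 but its own obligation stands independently of Article 2, so Article 5 is not affected. Article 8 declares Article 2 and Article 4 mutually dependent; since one of them has fallen, all of them are of no effect. That brings down Article 4 as well. The remainder continues in force under Article 8. The provisions still in force are Article 3, Article 5, Article 6, Article 7, and Article 8.

3, 5, 6, 7, 8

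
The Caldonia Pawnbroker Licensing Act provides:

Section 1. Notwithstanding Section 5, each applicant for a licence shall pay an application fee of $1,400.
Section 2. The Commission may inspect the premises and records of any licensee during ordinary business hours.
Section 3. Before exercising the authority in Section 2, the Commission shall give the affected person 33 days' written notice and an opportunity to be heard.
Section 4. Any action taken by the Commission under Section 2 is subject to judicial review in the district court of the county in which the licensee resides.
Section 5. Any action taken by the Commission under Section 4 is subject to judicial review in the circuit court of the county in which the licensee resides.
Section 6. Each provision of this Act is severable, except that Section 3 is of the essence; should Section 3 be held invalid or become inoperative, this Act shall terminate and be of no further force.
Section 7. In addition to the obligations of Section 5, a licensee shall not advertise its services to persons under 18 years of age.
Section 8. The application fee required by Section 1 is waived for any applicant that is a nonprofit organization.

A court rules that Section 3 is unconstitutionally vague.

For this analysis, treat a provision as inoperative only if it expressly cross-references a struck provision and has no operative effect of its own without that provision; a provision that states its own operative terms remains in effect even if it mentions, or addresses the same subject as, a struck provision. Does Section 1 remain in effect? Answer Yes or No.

Section 3 is struck. No other provision's operative terms depend on Section 3. Section 6 makes Section 3 an essential term, and Section 3 is the provision held invalid; under Section 6, the entire Act is therefore void. No provision of the Act survives. Section 1 is among the inoperative provisions, so the answer is no.

No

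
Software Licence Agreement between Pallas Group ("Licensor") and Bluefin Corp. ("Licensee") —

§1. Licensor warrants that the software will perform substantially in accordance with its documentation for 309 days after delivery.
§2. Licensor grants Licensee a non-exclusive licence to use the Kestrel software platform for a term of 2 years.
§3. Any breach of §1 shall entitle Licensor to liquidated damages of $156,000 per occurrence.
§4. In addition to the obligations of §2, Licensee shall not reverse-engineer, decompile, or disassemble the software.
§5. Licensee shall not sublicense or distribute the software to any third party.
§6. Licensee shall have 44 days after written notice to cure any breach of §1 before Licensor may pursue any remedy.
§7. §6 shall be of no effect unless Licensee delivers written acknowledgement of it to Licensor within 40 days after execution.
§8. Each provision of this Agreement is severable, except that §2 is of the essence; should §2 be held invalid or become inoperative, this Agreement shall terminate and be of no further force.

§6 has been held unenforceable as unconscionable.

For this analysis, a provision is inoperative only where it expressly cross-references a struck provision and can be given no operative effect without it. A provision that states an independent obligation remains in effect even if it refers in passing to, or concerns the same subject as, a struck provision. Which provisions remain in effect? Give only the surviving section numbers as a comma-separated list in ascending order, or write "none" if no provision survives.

§6 is struck. The only function of §7 is the acknowledgement condition for §6, so it cannot stand once §6 is removed. §8 makes §2 an essential term, but §2 is unaffected, so the severability proviso in §8 preserves the remaining provisions. That leaves §1, §2, §3, §4, §5, and §8 in effect.

1, 2, 3, 4, 5, 8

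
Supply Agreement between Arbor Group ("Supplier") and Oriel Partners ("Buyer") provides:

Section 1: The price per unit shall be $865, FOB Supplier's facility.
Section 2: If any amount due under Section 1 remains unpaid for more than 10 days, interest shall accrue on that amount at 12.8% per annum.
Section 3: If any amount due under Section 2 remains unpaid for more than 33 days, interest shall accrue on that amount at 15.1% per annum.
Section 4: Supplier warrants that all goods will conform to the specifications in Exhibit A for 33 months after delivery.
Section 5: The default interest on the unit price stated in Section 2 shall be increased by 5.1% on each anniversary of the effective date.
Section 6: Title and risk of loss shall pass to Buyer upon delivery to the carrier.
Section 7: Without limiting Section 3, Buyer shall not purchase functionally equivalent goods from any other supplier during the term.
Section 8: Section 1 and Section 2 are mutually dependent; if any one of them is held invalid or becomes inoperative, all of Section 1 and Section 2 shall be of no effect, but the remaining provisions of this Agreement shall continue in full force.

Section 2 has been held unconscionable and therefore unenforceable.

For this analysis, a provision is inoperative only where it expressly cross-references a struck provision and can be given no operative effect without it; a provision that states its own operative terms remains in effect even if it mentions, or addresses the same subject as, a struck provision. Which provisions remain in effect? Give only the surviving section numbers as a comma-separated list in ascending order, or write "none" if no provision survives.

Section 2 is struck. Section 3 does nothing except set the default interest on the default interest on the unit price by reference to Section 2; with Section 2 gone it has no independent effect and is inoperative. Section 5 does nothing except set the escalation of the default interest on the unit price by reference to Section 2; with Section 2 gone it has no independent effect and is inoperative. Although Section 7 refers to Section 3, its operative terms do not depend on Section 3, so it remains in effect. Section 8 declares Section 1 and Section 2 mutually dependent; since one of them has fallen, all of them are of no effect. That brings down Section 1 as well. The remainder continues in force under Section 8. The provisions still in force are Section 4, Section 6, Section 7, and Section 8.

4, 6, 7, 8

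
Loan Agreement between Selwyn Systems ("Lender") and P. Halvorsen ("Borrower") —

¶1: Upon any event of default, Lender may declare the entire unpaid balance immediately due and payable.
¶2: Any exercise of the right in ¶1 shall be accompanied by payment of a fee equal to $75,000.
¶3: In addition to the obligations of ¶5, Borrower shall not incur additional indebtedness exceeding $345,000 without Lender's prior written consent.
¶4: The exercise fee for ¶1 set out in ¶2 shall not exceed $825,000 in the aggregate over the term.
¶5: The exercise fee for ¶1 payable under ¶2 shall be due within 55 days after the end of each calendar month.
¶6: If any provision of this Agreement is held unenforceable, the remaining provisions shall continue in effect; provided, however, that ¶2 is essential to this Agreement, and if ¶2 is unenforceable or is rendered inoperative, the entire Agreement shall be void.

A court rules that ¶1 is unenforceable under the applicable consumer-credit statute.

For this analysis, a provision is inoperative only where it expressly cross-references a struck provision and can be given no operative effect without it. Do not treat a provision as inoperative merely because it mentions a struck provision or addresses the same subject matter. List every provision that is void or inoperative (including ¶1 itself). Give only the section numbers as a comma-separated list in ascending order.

¶1 is struck. ¶2 operates only by reference to ¶1, so it falls with ¶1. ¶4 has no operative effect of its own apart from ¶2 and is therefore inoperative. The whole of ¶5 is the payment deadline for the exercise fee for ¶1, defined by reference to ¶2, so ¶5 cannot stand once ¶2 is removed. ¶6 makes ¶2 an essential term, and ¶2 has been rendered inoperative by the cascade; under ¶6, the entire Agreement is therefore void. No provision of the Agreement survives.

1, 2, 3, 4, 5, 6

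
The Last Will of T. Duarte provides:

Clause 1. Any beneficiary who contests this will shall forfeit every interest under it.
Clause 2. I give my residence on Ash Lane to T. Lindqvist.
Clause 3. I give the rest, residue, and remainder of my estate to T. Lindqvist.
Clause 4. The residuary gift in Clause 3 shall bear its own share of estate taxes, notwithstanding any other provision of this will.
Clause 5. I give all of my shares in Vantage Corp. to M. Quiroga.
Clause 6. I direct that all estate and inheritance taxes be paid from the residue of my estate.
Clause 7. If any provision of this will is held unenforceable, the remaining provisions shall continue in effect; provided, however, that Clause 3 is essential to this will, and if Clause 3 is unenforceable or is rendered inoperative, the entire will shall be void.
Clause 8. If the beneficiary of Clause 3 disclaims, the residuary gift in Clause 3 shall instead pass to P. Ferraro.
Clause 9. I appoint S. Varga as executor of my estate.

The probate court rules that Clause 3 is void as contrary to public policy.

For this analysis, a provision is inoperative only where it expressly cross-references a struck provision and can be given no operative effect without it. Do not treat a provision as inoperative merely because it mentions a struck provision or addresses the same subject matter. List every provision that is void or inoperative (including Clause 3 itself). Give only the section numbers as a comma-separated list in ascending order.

Clause 3 is struck. The only function of Clause 4 is the tax charge on Clause 3, so it cannot stand once Clause 3 is removed. Clause 8 operates only by reference to Clause 3, so it falls with Clause 3. Clause 7 makes Clause 3 an essential term, and Clause 3 is the provision held invalid; under Clause 7, the entire will is therefore void. No provision of the will survives.

1, 2, 3, 4, 5, 6, 7, 8, 9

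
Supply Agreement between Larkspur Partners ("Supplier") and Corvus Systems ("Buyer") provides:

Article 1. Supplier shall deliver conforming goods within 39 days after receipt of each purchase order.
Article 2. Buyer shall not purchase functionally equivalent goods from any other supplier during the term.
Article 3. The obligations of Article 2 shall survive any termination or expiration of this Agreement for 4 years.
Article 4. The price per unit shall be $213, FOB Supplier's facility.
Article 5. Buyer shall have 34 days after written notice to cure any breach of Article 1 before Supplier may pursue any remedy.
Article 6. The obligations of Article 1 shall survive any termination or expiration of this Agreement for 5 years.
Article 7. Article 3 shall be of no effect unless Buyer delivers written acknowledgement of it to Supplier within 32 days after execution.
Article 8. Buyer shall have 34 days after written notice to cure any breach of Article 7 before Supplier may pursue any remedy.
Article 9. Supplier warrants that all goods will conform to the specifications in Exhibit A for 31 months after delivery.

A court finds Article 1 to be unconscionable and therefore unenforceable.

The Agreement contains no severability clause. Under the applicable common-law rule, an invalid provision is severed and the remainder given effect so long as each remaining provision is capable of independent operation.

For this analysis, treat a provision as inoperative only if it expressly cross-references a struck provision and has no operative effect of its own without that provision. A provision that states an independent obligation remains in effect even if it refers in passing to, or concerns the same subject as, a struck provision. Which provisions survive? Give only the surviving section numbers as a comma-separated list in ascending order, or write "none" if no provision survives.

2, 3, 4, 7, 8, 9

Article 1 is struck. Article 5 merely fixes the cure period for breach of Article 1; with Article 1 gone it has nothing to operate on and falls away. Article 6 operates only by reference to Article 1, so it falls with Article 1. With no severability clause, the stated default rule severs what cannot stand and enforces each remaining provision that can operate on its own. That leaves Article 2, Article 3, Article 4, Article 7, Article 8, and Article 9 in effect.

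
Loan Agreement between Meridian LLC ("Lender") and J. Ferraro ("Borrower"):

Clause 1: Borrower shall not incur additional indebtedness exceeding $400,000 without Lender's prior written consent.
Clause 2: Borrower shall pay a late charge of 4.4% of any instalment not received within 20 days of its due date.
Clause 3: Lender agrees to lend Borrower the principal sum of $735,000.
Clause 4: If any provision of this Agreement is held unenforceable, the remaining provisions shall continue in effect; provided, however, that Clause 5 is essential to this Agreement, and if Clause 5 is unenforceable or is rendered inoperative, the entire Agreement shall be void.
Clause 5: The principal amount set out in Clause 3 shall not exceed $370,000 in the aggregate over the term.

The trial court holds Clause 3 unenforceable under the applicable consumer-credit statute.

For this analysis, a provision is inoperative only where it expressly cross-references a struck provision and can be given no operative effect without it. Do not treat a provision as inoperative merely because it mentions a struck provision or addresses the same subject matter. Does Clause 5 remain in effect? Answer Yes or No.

Clause 3 is struck. The whole of Clause 5 is the aggregate cap on the principal amount, defined by reference to Clause 3, so Clause 5 cannot stand once Clause 3 is removed. Clause 4 makes Clause 5 an essential term, and Clause 5 has been rendered inoperative by the cascade; under Clause 4, the entire Agreement is therefore void. No provision of the Agreement survives. Clause 5 is among the inoperative provisions, so the answer is no.

No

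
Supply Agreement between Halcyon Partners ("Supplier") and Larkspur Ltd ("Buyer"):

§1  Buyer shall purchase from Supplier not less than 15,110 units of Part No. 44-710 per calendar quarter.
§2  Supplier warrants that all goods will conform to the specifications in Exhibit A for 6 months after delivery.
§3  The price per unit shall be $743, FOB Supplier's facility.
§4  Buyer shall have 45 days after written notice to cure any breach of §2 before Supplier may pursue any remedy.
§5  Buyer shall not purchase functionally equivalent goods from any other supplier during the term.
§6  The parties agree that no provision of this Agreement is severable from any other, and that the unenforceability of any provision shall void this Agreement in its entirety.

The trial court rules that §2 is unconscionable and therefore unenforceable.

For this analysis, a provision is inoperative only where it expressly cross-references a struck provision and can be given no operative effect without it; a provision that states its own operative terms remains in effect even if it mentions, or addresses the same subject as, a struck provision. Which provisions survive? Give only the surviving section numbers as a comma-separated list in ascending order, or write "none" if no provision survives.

§2 is struck. The only function of §4 is the cure period for breach of §2, so it cannot stand once §2 is removed. §6 provides that the Agreement is not severable, so the invalidity of any one provision voids the entire Agreement. No provision of the Agreement survives.

none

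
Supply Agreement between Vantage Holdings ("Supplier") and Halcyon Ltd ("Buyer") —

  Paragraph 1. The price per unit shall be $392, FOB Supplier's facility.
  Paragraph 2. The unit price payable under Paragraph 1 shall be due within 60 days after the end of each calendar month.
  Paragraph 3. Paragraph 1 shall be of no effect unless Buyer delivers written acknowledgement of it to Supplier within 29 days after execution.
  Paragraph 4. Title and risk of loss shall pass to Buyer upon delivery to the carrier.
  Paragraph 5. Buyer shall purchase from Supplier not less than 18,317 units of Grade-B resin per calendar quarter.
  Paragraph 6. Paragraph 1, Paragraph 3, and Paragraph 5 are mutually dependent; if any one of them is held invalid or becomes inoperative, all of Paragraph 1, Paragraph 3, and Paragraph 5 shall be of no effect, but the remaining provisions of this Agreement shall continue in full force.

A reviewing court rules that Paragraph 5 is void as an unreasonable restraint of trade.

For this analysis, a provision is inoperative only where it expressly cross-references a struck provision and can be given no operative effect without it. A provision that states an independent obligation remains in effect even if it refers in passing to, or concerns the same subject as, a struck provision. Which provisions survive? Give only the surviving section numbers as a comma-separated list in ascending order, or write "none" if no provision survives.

4, 6

Paragraph 5 is struck. No other provision's operative terms depend on Paragraph 5. Paragraph 6 declares Paragraph 1, Paragraph 3, and Paragraph 5 mutually dependent; since one of them has fallen, all of them are of no effect. That brings down Paragraph 1 and Paragraph 3 as well. Paragraph 2 in turn depends solely on a provision now struck and likewise falls. The remainder continues in force under Paragraph 6. Paragraph 4 and Paragraph 6 remain in effect.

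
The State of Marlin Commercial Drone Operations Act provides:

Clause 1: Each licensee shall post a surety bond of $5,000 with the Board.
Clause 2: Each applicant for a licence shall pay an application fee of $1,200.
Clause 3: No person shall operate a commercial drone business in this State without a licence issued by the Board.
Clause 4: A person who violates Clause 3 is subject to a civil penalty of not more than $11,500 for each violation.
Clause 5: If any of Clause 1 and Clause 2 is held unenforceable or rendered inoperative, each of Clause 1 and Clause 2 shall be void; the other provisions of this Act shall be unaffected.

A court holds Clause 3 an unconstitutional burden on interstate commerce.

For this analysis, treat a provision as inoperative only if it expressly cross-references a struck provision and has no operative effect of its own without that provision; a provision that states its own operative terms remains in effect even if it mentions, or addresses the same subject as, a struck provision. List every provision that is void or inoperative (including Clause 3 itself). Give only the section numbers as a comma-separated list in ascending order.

3, 4

Clause 3 is struck. Clause 4 has no operative effect of its own apart from Clause 3 and is therefore inoperative. Clause 5 ties Clause 1 and Clause 2 together, but none of those is affected here; the remaining provisions continue in force under Clause 5. Clause 1, Clause 2, and Clause 5 remain in effect.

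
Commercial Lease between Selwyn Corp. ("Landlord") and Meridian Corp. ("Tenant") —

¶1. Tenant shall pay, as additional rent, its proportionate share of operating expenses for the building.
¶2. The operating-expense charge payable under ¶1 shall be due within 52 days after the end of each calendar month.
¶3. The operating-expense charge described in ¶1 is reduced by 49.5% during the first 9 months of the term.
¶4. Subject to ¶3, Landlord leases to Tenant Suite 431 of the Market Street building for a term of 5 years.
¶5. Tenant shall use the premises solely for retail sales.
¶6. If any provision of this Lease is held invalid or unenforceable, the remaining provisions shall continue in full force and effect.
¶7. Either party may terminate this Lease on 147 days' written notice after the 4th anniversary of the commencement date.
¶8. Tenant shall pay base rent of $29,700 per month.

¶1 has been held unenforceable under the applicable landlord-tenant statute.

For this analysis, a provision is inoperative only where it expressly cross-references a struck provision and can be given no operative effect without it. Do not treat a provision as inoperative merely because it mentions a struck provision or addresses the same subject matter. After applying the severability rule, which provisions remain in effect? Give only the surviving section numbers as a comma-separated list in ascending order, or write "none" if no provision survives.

4, 5, 6, 7, 8

¶1 is struck. The whole of ¶2 is the payment deadline for the operating-expense charge, defined by reference to ¶1, so ¶2 cannot stand once ¶1 is removed. ¶3 does nothing except set the introductory reduction to the operating-expense charge by reference to ¶1; with ¶1 gone it has no independent effect and is inoperative. ¶4 mentions ¶3 but its own obligation stands independently of ¶3, so ¶4 is not affected. Under the severability clause in ¶6, the remaining provisions continue in force. The provisions still in force are ¶4, ¶5, ¶6, ¶7, and ¶8.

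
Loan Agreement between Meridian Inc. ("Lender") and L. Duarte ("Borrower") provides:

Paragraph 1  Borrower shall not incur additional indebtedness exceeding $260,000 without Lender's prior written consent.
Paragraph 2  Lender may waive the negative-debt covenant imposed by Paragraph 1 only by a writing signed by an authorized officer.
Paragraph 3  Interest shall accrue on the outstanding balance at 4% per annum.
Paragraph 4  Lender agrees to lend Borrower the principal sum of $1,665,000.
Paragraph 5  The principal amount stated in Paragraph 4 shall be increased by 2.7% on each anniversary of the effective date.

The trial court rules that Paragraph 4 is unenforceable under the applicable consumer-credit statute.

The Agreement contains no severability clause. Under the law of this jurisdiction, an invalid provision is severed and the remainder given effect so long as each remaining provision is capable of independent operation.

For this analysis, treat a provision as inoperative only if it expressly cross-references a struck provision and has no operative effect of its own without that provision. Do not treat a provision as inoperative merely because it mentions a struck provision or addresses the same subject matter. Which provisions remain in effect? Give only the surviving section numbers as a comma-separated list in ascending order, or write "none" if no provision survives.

Paragraph 4 is struck. Paragraph 5 operates only by reference to Paragraph 4, so it falls with Paragraph 4. With no severability clause, the stated default rule severs what cannot stand and enforces each remaining provision that can operate on its own. The provisions still in force are Paragraph 1, Paragraph 2, and Paragraph 3.

1, 2, 3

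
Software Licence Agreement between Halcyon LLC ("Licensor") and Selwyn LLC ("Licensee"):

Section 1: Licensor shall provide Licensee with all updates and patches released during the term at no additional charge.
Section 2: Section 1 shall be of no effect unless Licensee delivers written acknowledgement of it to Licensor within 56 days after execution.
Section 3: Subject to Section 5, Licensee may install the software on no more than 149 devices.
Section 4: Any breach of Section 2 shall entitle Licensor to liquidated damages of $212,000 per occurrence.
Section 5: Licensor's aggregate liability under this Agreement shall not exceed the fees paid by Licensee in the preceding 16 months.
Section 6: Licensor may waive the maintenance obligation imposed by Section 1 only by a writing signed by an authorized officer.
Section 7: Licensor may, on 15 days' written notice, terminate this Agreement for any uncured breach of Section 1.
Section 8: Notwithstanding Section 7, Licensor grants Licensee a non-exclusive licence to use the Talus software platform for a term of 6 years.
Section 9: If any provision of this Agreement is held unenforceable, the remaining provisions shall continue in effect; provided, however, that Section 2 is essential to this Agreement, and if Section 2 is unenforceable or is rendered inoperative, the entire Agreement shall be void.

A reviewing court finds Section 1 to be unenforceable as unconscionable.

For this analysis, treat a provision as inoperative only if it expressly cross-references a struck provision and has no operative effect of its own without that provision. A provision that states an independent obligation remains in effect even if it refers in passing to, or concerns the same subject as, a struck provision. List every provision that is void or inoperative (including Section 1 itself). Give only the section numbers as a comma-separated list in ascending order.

Section 1 is struck. Section 2 has no operative effect of its own apart from Section 1 and is therefore inoperative. Section 6 merely fixes the waiver condition for Section 1; with Section 1 gone it has nothing to operate on and falls away. The only function of Section 7 is the termination right for breach of Section 1, so it cannot stand once Section 1 is removed. The whole of Section 4 is the liquidated-damages amount, defined by reference to Section 2, so Section 4 cannot stand once Section 2 is removed. Section 9 makes Section 2 an essential term, and Section 2 has been rendered inoperative by the cascade; under Section 9, the entire Agreement is therefore void. No provision of the Agreement survives.

1, 2, 3, 4, 5, 6, 7, 8, 9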